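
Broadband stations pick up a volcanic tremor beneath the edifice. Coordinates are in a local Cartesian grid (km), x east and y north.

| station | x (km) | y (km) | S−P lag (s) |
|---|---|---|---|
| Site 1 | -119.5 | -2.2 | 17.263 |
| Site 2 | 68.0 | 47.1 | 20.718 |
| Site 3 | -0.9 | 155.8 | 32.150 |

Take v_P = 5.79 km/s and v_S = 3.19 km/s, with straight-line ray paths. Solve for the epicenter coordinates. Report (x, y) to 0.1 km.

Distance from S−P lag: d = Δt · v_P v_S / (v_P − v_S) = Δt · (5.79·3.19)/(5.79−3.19) ≈ 7.1039·Δt.
So d_Site 1 = 122.63, d_Site 2 = 147.18, d_Site 3 = 228.39 km.
Circle about each station: (x + 119.5)² + (y + 2.2)² = 122.63²; (x − 68.0)² + (y − 47.1)² = 147.18²; (x + 0.9)² + (y − 155.8)² = 228.39².
Subtracting the Site 1 equation from the Site 2 and Site 3 equations removes the quadratic terms:
375.0 x + 98.6 y = -14066.52
237.2 x + 316.0 y = -27134.52
Solving the 2×2 system: x ≈ -18.6, y ≈ -71.9 km.

(-18.6, -71.9)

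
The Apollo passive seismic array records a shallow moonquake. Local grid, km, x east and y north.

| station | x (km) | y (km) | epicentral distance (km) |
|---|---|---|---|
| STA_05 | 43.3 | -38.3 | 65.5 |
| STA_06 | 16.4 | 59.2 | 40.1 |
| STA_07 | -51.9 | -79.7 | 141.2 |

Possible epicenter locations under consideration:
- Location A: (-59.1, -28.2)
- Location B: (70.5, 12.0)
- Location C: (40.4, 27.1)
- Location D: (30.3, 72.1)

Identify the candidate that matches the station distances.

Location C

For each candidate, compare |candidate − station| to the reported distance:
Location A: residuals STA_05 37.4, STA_06 75.4, STA_07 89.2 → max 89.2 km
Location B: residuals STA_05 8.3, STA_06 31.7, STA_07 11.7 → max 31.7 km
Location C: residuals STA_05 0.0, STA_06 0.0, STA_07 0.0 → max 0.0 km
Location D: residuals STA_05 45.7, STA_06 21.1, STA_07 31.4 → max 45.7 km
Only Location C has all residuals ≈ 0.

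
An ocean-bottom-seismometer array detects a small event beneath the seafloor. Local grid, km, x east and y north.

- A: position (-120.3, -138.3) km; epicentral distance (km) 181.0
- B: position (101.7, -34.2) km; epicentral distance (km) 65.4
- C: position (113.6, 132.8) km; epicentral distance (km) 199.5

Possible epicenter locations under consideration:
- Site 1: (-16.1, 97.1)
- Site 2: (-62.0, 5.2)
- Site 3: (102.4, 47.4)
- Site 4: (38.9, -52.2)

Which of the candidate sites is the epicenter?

Site 4

For each candidate, compare |candidate − station| to the reported distance:
Site 1: residuals A 76.4, B 111.0, C 65.0 → max 111.0 km
Site 2: residuals A 26.1, B 103.0, C 17.6 → max 103.0 km
Site 3: residuals A 109.0, B 16.2, C 113.4 → max 113.4 km
Site 4: residuals A 0.0, B 0.1, C 0.0 → max 0.1 km
Only Site 4 has all residuals ≈ 0.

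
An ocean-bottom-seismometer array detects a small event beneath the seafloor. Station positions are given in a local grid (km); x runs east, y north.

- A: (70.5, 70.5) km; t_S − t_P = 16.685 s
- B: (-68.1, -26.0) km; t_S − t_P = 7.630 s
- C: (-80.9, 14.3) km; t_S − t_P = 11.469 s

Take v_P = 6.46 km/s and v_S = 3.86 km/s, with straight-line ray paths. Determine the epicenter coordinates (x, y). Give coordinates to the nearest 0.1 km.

Distance from S−P lag: d = Δt · v_P v_S / (v_P − v_S) = Δt · (6.46·3.86)/(6.46−3.86) ≈ 9.5906·Δt.
So d_A = 160.02, d_B = 73.18, d_C = 109.99 km.
Circle about each station: (x − 70.5)² + (y − 70.5)² = 160.02²; (x + 68.1)² + (y + 26.0)² = 73.18²; (x + 80.9)² + (y − 14.3)² = 109.99².
Subtracting pairs of circle equations eliminates x²+y² and gives linear equations (the radical axes):
-277.2 x − 193.0 y = 15624.20
-302.8 x − 112.4 y = 10317.40
Solving the 2×2 system: x ≈ -8.6, y ≈ -68.6 km.
Check against A (with the unrounded x, y): √((x − 70.5)²+(y − 70.5)²) = 160.01 ≈ 160.02 km. ✓

x ≈ -8.6 km, y ≈ -68.6 km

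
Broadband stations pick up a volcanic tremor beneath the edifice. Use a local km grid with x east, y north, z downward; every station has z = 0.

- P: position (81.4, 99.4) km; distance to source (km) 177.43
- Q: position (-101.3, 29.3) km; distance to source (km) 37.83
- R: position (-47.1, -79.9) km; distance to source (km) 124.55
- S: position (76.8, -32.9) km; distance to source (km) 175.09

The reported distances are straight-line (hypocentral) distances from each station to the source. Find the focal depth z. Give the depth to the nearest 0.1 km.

31.4 km

Each station gives a sphere (x−x_i)² + (y−y_i)² + z² = d_i² (stations at z=0).
Subtracting the P sphere from Q and R: z² cancels, leaving linear equations in x and y:
-365.4 x − 140.2 y = 24664.16
-257.0 x − 358.6 y = 8064.80
Solving: x ≈ -81.198, y ≈ 35.703 km (keep extra digits for the depth step; rounded: -81.2, 35.7).
Then from the P sphere: z² = 177.43² − (x − 81.4)² − (y − 99.4)² with x = -81.198, y = 35.703, so z ≈ 31.400 ≈ 31.4 km.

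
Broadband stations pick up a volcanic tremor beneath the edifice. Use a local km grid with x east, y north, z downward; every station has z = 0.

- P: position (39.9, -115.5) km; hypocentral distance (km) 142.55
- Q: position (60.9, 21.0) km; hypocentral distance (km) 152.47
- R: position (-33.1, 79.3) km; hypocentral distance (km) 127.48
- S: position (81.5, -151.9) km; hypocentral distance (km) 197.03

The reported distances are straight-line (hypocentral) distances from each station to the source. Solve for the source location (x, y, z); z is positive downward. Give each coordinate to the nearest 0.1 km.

Each station gives a sphere (x−x_i)² + (y−y_i)² + z² = d_i² (stations at z=0).
Subtracting the P sphere from Q and R: z² cancels, leaving linear equations in x and y:
42.0 x + 273.0 y = -13709.05
-146.0 x + 389.6 y = -3478.81
Solving: x ≈ -78.108, y ≈ -38.200 km (keep extra digits for the depth step; rounded: -78.1, -38.2).
Then from the P sphere: z² = 142.55² − (x − 39.9)² − (y + 115.5)² with x = -78.108, y = -38.200, so z ≈ 20.477 ≈ 20.5 km.

x ≈ -78.1 km, y ≈ -38.2 km, depth ≈ 20.5 km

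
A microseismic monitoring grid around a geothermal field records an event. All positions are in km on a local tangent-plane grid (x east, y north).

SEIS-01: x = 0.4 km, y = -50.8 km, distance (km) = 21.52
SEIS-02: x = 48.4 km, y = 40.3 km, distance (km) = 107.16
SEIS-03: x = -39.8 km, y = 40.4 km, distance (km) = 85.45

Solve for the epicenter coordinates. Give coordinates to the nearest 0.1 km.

Circle about each station: (x − 0.4)² + (y + 50.8)² = 21.52²; (x − 48.4)² + (y − 40.3)² = 107.16²; (x + 39.8)² + (y − 40.4)² = 85.45².
Subtracting pairs of circle equations eliminates x²+y² and gives linear equations (the radical axes):
96.0 x + 182.2 y = -9634.31
-80.4 x + 182.4 y = -6203.19
Solving the 2×2 system: x ≈ -19.5, y ≈ -42.6 km.

-19.5 km east, -42.6 km north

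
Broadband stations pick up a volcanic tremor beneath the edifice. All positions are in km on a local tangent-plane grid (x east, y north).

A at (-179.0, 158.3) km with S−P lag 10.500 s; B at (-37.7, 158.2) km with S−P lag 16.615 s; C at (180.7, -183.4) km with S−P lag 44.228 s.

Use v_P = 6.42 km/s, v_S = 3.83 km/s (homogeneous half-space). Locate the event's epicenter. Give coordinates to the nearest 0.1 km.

Distance from S−P lag: d = Δt · v_P v_S / (v_P − v_S) = Δt · (6.42·3.83)/(6.42−3.83) ≈ 9.4937·Δt.
So d_A = 99.68, d_B = 157.74, d_C = 419.89 km.
Circle about each station: (x + 179.0)² + (y − 158.3)² = 99.68²; (x + 37.7)² + (y − 158.2)² = 157.74²; (x − 180.7)² + (y + 183.4)² = 419.89².
Subtracting the A equation from the B and C equations removes the quadratic terms:
282.6 x − 0.2 y = -45597.17
719.4 x − 683.4 y = -157183.35
Solving the 2×2 system: x ≈ -161.3, y ≈ 60.2 km.

-161.3 km east, 60.2 km north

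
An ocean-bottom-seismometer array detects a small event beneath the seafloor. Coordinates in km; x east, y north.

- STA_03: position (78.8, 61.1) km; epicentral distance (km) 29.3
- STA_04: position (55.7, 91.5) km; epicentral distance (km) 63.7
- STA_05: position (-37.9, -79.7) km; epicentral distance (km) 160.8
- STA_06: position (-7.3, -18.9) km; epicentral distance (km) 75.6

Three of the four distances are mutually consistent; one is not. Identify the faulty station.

Solve using three stations at a time. Using STA_03, STA_04, STA_05 (subtract circle equations pairwise → linear system) gives (x, y) ≈ (78.0, 31.8).
Distances from that point to each station vs reported:
  STA_03: calculated 29.3 vs reported 29.3 → residual 0.0 km
  STA_04: calculated 63.7 vs reported 63.7 → residual 0.0 km
  STA_05: calculated 160.8 vs reported 160.8 → residual 0.0 km
  STA_06: calculated 99.2 vs reported 75.6 → residual 23.6 km
STA_03, STA_04, STA_05 are mutually consistent (residuals ≈ 0); STA_06 is off by 23.6 km.

STA_06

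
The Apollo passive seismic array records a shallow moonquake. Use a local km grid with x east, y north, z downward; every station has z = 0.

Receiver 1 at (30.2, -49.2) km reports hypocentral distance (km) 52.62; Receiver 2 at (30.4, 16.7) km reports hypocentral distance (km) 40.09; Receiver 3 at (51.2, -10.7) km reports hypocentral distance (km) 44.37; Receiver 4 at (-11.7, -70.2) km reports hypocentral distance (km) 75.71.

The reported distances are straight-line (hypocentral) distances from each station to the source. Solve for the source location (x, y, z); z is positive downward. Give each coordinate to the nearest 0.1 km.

(18.4, -7.4, 29.7)

Each station gives a sphere (x−x_i)² + (y−y_i)² + z² = d_i² (stations at z=0).
Subtracting the Receiver 1 sphere from Receiver 2 and Receiver 3: z² cancels, leaving linear equations in x and y:
0.4 x + 131.8 y = -967.97
42.0 x + 77.0 y = 203.42
Solving: x ≈ 18.410, y ≈ -7.400 km (keep extra digits for the depth step; rounded: 18.4, -7.4).
Then from the Receiver 1 sphere: z² = 52.62² − (x − 30.2)² − (y + 49.2)² with x = 18.410, y = -7.400, so z ≈ 29.709 ≈ 29.7 km.
Check against Receiver 4 (with the unrounded solution): distance 75.72 ≈ 75.71 km. ✓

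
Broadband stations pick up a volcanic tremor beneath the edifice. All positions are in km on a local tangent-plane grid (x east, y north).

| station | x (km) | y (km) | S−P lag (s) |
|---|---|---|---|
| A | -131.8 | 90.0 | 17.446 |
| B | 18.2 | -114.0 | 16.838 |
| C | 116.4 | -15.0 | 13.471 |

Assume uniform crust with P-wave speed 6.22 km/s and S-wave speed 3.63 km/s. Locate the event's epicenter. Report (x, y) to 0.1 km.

Distance from S−P lag: d = Δt · v_P v_S / (v_P − v_S) = Δt · (6.22·3.63)/(6.22−3.63) ≈ 8.7176·Δt.
So d_A = 152.09, d_B = 146.79, d_C = 117.43 km.
Circle about each station: (x + 131.8)² + (y − 90.0)² = 152.09²; (x − 18.2)² + (y + 114.0)² = 146.79²; (x − 116.4)² + (y + 15.0)² = 117.43².
Subtracting the A equation from the B and C equations removes the quadratic terms:
300.0 x − 408.0 y = -10559.94
496.4 x − 210.0 y = -2355.72
Solving the 2×2 system: x ≈ 9.0, y ≈ 32.5 km.

9.0 km east, 32.5 km north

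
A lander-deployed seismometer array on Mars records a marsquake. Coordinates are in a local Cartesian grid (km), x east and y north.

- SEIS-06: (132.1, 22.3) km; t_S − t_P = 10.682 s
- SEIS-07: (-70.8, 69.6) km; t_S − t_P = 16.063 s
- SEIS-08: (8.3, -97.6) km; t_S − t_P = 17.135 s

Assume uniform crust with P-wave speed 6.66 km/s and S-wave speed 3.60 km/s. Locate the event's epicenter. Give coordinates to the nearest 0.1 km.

Distance from S−P lag: d = Δt · v_P v_S / (v_P − v_S) = Δt · (6.66·3.60)/(6.66−3.60) ≈ 7.8353·Δt.
So d_SEIS-06 = 83.70, d_SEIS-07 = 125.86, d_SEIS-08 = 134.26 km.
Circle about each station: (x − 132.1)² + (y − 22.3)² = 83.70²; (x + 70.8)² + (y − 69.6)² = 125.86²; (x − 8.3)² + (y + 97.6)² = 134.26².
Subtracting the SEIS-06 equation from the SEIS-07 and SEIS-08 equations removes the quadratic terms:
-405.8 x + 94.6 y = -16925.95
-247.6 x − 239.8 y = -19373.11
Solving the 2×2 system: x ≈ 48.8, y ≈ 30.4 km.
Check against SEIS-06 (with the unrounded x, y): √((x − 132.1)²+(y − 22.3)²) = 83.70 ≈ 83.70 km. ✓

x ≈ 48.8 km, y ≈ 30.4 km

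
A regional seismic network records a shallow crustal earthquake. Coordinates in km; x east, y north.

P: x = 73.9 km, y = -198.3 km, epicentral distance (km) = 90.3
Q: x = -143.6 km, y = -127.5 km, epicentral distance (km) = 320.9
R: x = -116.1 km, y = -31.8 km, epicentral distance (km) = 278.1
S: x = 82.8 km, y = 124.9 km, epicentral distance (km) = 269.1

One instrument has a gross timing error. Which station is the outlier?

Q

Solve using three stations at a time. Using P, R, S (subtract circle equations pairwise → linear system) gives (x, y) ≈ (141.0, -137.8).
Distances from that point to each station vs reported:
  P: calculated 90.3 vs reported 90.3 → residual 0.0 km
  Q: calculated 284.8 vs reported 320.9 → residual 36.1 km
  R: calculated 278.1 vs reported 278.1 → residual 0.0 km
  S: calculated 269.1 vs reported 269.1 → residual 0.0 km
P, R, S are mutually consistent (residuals ≈ 0); Q is off by 36.1 km.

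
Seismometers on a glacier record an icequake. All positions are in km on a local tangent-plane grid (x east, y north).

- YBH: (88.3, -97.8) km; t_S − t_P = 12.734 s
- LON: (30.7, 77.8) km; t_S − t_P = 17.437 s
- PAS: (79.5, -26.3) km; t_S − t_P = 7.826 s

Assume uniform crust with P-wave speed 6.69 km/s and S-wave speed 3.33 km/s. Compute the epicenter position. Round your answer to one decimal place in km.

Distance from S−P lag: d = Δt · v_P v_S / (v_P − v_S) = Δt · (6.69·3.33)/(6.69−3.33) ≈ 6.6303·Δt.
So d_YBH = 84.43, d_LON = 115.61, d_PAS = 51.89 km.
Circle about each station: (x − 88.3)² + (y + 97.8)² = 84.43²; (x − 30.7)² + (y − 77.8)² = 115.61²; (x − 79.5)² + (y + 26.3)² = 51.89².
Subtracting the YBH equation from the LON and PAS equations removes the quadratic terms:
-115.2 x + 351.2 y = -16603.65
-17.6 x + 143.0 y = -5913.94
Solving the 2×2 system: x ≈ 28.9, y ≈ -37.8 km.

28.9 km east, -37.8 km north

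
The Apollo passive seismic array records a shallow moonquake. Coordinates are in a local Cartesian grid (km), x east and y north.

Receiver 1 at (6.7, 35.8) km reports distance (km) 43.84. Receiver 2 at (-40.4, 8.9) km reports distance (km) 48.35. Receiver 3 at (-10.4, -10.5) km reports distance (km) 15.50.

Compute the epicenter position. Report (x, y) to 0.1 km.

Circle about each station: (x − 6.7)² + (y − 35.8)² = 43.84²; (x + 40.4)² + (y − 8.9)² = 48.35²; (x + 10.4)² + (y + 10.5)² = 15.50².
Subtracting pairs of circle equations eliminates x²+y² and gives linear equations (the radical axes):
-94.2 x − 53.8 y = -30.94
-34.2 x − 92.6 y = 573.58
Solving the 2×2 system: x ≈ 4.9, y ≈ -8.0 km.
Check against Receiver 1 (with the unrounded x, y): √((x − 6.7)²+(y − 35.8)²) = 43.84 ≈ 43.84 km. ✓

(4.9, -8.0)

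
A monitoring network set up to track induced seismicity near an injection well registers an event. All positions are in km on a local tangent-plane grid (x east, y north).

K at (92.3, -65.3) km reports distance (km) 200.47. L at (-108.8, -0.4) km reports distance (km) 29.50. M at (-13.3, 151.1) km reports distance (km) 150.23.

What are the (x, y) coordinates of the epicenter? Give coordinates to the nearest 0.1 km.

Circle about each station: (x − 92.3)² + (y + 65.3)² = 200.47²; (x + 108.8)² + (y + 0.4)² = 29.50²; (x + 13.3)² + (y − 151.1)² = 150.23².
Subtracting the K equation from the L and M equations removes the quadratic terms:
-402.2 x + 129.8 y = 38372.19
-211.2 x + 432.8 y = 27843.89
Solving the 2×2 system: x ≈ -88.6, y ≈ 21.1 km.

-88.6 km east, 21.1 km north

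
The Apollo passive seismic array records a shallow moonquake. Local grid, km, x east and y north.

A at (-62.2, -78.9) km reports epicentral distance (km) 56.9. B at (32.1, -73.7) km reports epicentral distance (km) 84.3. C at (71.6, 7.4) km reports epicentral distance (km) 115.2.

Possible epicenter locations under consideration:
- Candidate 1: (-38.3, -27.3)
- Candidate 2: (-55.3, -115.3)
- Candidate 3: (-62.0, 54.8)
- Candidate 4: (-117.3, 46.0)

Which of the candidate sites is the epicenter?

Candidate 1

For each candidate, compare |candidate − station| to the reported distance:
Candidate 1: residuals A 0.0, B 0.0, C 0.0 → max 0.0 km
Candidate 2: residuals A 19.9, B 12.5, C 61.3 → max 61.3 km
Candidate 3: residuals A 76.8, B 75.0, C 26.6 → max 76.8 km
Candidate 4: residuals A 79.6, B 107.1, C 77.6 → max 107.1 km
Only Candidate 1 has all residuals ≈ 0.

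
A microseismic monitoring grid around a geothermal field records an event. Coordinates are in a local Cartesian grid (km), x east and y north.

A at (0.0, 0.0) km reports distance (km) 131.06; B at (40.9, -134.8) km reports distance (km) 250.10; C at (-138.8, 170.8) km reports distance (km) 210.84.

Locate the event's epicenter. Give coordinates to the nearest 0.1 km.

64.3 km east, 114.2 km north

Circle about each station: x² + y² = 131.06²; (x − 40.9)² + (y + 134.8)² = 250.10²; (x + 138.8)² + (y − 170.8)² = 210.84².
Subtracting the A equation from the B and C equations removes the quadratic terms:
81.8 x − 269.6 y = -25529.44
-277.6 x + 341.6 y = 21161.30
Solving the 2×2 system: x ≈ 64.3, y ≈ 114.2 km.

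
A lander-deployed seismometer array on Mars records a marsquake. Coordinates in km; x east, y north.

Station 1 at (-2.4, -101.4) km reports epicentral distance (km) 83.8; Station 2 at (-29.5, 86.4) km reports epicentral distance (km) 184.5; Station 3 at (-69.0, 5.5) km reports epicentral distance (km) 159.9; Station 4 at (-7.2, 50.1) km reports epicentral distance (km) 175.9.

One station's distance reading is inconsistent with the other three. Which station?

Station 4

Solve using three stations at a time. Using Station 1, Station 2, Station 3 (subtract circle equations pairwise → linear system) gives (x, y) ≈ (73.8, -66.5).
Distances from that point to each station vs reported:
  Station 1: calculated 83.8 vs reported 83.8 → residual 0.0 km
  Station 2: calculated 184.5 vs reported 184.5 → residual 0.0 km
  Station 3: calculated 159.9 vs reported 159.9 → residual 0.0 km
  Station 4: calculated 142.0 vs reported 175.9 → residual 33.9 km
Station 1, Station 2, Station 3 are mutually consistent (residuals ≈ 0); Station 4 is off by 33.9 km.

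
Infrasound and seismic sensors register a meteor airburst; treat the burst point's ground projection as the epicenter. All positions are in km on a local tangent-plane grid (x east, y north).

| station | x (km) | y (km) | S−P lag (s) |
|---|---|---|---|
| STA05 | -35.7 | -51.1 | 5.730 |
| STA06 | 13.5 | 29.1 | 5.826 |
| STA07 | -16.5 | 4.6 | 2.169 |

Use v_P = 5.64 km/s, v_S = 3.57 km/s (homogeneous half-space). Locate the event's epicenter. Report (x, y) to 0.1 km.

Distance from S−P lag: d = Δt · v_P v_S / (v_P − v_S) = Δt · (5.64·3.57)/(5.64−3.57) ≈ 9.7270·Δt.
So d_STA05 = 55.74, d_STA06 = 56.67, d_STA07 = 21.10 km.
Circle about each station: (x + 35.7)² + (y + 51.1)² = 55.74²; (x − 13.5)² + (y − 29.1)² = 56.67²; (x + 16.5)² + (y − 4.6)² = 21.10².
Subtracting the STA05 equation from the STA06 and STA07 equations removes the quadratic terms:
98.4 x + 160.4 y = -2961.18
38.4 x + 111.4 y = -930.55
Solving the 2×2 system: x ≈ -37.6, y ≈ 4.6 km.

(-37.6, 4.6)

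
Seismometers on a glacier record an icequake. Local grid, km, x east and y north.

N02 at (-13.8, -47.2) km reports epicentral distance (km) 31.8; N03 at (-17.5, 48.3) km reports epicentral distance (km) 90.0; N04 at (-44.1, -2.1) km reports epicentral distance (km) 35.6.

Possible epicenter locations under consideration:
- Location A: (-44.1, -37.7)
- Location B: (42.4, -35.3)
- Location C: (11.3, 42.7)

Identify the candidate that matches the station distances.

For each candidate, compare |candidate − station| to the reported distance:
Location A: residuals N02 0.0, N03 0.0, N04 0.0 → max 0.0 km
Location B: residuals N02 25.6, N03 12.8, N04 57.1 → max 57.1 km
Location C: residuals N02 61.5, N03 60.7, N04 35.6 → max 61.5 km
Only Location A has all residuals ≈ 0.

Location A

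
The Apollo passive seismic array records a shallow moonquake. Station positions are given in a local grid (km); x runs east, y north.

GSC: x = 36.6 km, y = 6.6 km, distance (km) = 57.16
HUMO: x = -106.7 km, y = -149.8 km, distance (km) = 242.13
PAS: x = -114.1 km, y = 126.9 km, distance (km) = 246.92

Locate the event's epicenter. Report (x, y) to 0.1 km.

Circle about each station: (x − 36.6)² + (y − 6.6)² = 57.16²; (x + 106.7)² + (y + 149.8)² = 242.13²; (x + 114.1)² + (y − 126.9)² = 246.92².
Subtracting the GSC equation from the HUMO and PAS equations removes the quadratic terms:
-286.6 x − 312.8 y = -22917.86
-301.4 x + 240.6 y = -29962.92
Solving the 2×2 system: x ≈ 91.2, y ≈ -10.3 km.
Check against GSC (with the unrounded x, y): √((x − 36.6)²+(y − 6.6)²) = 57.15 ≈ 57.16 km. ✓

x ≈ 91.2 km, y ≈ -10.3 km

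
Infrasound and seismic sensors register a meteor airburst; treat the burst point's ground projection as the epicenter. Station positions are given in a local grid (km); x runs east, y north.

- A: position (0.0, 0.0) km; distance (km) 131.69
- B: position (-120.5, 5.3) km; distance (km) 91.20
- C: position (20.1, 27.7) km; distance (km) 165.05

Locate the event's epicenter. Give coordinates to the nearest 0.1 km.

Circle about each station: x² + y² = 131.69²; (x + 120.5)² + (y − 5.3)² = 91.20²; (x − 20.1)² + (y − 27.7)² = 165.05².
Subtracting pairs of circle equations eliminates x²+y² and gives linear equations (the radical axes):
-241.0 x + 10.6 y = 23573.16
40.2 x + 55.4 y = -8727.95
Solving the 2×2 system: x ≈ -101.5, y ≈ -83.9 km.

(-101.5, -83.9)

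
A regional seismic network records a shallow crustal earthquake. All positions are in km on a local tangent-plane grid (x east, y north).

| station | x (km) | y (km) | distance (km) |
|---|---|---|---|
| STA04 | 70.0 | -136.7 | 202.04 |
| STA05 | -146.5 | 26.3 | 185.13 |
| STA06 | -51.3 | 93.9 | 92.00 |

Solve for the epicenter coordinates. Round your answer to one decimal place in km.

Circle about each station: (x − 70.0)² + (y + 136.7)² = 202.04²; (x + 146.5)² + (y − 26.3)² = 185.13²; (x + 51.3)² + (y − 93.9)² = 92.00².
Subtracting the STA04 equation from the STA05 and STA06 equations removes the quadratic terms:
-433.0 x + 326.0 y = 5114.09
-242.6 x + 461.2 y = 20218.17
Solving the 2×2 system: x ≈ 35.1, y ≈ 62.3 km.
Check against STA04 (with the unrounded x, y): √((x − 70.0)²+(y + 136.7)²) = 202.04 ≈ 202.04 km. ✓

35.1 km east, 62.3 km north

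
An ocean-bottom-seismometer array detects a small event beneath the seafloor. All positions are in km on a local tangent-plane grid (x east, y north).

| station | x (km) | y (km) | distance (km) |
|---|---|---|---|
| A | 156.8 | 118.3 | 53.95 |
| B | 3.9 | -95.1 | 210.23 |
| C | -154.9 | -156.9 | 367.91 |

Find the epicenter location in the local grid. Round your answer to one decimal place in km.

(135.8, 68.6)

Circle about each station: (x − 156.8)² + (y − 118.3)² = 53.95²; (x − 3.9)² + (y + 95.1)² = 210.23²; (x + 154.9)² + (y + 156.9)² = 367.91².
Subtracting the A equation from the B and C equations removes the quadratic terms:
-305.8 x − 426.8 y = -70807.96
-623.4 x − 550.4 y = -122416.68
Solving the 2×2 system: x ≈ 135.8, y ≈ 68.6 km.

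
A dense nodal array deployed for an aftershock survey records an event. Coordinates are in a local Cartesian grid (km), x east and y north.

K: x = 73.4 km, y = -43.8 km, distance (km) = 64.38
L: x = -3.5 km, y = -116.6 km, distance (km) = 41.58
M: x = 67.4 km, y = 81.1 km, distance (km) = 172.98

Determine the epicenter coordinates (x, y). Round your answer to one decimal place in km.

25.4 km east, -86.7 km north

Circle about each station: (x − 73.4)² + (y + 43.8)² = 64.38²; (x + 3.5)² + (y + 116.6)² = 41.58²; (x − 67.4)² + (y − 81.1)² = 172.98².
Subtracting the K equation from the L and M equations removes the quadratic terms:
-153.8 x − 145.6 y = 8717.70
-12.0 x + 249.8 y = -21963.33
Solving the 2×2 system: x ≈ 25.4, y ≈ -86.7 km.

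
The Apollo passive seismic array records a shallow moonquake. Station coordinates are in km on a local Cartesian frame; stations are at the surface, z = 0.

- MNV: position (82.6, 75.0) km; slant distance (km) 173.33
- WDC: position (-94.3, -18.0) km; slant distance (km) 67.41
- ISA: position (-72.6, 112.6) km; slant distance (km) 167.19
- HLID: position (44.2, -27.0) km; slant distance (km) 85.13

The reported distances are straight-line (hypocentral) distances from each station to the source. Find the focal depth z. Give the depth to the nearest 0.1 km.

Each station gives a sphere (x−x_i)² + (y−y_i)² + z² = d_i² (stations at z=0).
Subtracting the MNV sphere from WDC and ISA: z² cancels, leaving linear equations in x and y:
-353.8 x − 186.0 y = 22267.91
-310.4 x + 75.2 y = 7592.55
Solving: x ≈ -36.599, y ≈ -50.103 km (keep extra digits for the depth step; rounded: -36.6, -50.1).
Then from the MNV sphere: z² = 173.33² − (x − 82.6)² − (y − 75.0)² with x = -36.599, y = -50.103, so z ≈ 13.569 ≈ 13.6 km.
Check against HLID (with the unrounded solution): distance 85.13 ≈ 85.13 km. ✓

depth ≈ 13.6 km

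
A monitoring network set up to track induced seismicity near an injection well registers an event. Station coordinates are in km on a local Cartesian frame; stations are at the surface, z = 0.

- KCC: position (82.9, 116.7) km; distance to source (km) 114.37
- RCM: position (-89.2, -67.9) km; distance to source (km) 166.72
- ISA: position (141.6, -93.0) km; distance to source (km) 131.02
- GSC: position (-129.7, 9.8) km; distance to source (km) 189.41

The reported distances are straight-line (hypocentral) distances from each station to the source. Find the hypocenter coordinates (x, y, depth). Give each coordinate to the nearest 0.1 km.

(58.7, 6.6, 19.3)

Each station gives a sphere (x−x_i)² + (y−y_i)² + z² = d_i² (stations at z=0).
Subtracting the KCC sphere from RCM and ISA: z² cancels, leaving linear equations in x and y:
-344.2 x − 369.2 y = -22639.31
117.4 x − 419.4 y = 4122.52
Solving: x ≈ 58.694, y ≈ 6.600 km (keep extra digits for the depth step; rounded: 58.7, 6.6).
Then from the KCC sphere: z² = 114.37² − (x − 82.9)² − (y − 116.7)² with x = 58.694, y = 6.600, so z ≈ 19.302 ≈ 19.3 km.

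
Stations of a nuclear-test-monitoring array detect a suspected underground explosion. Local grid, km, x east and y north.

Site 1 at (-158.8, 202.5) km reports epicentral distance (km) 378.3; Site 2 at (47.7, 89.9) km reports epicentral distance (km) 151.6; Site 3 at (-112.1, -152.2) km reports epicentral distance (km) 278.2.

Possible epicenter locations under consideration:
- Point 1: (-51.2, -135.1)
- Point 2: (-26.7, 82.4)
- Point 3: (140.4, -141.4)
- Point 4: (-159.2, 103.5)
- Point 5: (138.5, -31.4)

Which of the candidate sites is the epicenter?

For each candidate, compare |candidate − station| to the reported distance:
Point 1: residuals Site 1 24.0, Site 2 94.2, Site 3 214.9 → max 214.9 km
Point 2: residuals Site 1 199.8, Site 2 76.8, Site 3 28.5 → max 199.8 km
Point 3: residuals Site 1 77.5, Site 2 97.6, Site 3 25.5 → max 97.6 km
Point 4: residuals Site 1 279.3, Site 2 55.7, Site 3 18.2 → max 279.3 km
Point 5: residuals Site 1 0.0, Site 2 0.1, Site 3 0.0 → max 0.1 km
Only Point 5 has all residuals ≈ 0.

Point 5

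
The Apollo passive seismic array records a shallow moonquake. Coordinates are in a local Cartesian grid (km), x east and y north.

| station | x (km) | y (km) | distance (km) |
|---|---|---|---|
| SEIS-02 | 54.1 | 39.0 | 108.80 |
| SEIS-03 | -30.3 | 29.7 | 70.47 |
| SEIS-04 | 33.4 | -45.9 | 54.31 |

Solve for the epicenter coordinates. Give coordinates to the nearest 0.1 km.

Circle about each station: (x − 54.1)² + (y − 39.0)² = 108.80²; (x + 30.3)² + (y − 29.7)² = 70.47²; (x − 33.4)² + (y + 45.9)² = 54.31².
Subtracting pairs of circle equations eliminates x²+y² and gives linear equations (the radical axes):
-168.8 x − 18.6 y = 4223.79
-41.4 x − 169.8 y = 7662.42
Solving the 2×2 system: x ≈ -20.6, y ≈ -40.1 km.
Check against SEIS-02 (with the unrounded x, y): √((x − 54.1)²+(y − 39.0)²) = 108.80 ≈ 108.80 km. ✓

x ≈ -20.6 km, y ≈ -40.1 km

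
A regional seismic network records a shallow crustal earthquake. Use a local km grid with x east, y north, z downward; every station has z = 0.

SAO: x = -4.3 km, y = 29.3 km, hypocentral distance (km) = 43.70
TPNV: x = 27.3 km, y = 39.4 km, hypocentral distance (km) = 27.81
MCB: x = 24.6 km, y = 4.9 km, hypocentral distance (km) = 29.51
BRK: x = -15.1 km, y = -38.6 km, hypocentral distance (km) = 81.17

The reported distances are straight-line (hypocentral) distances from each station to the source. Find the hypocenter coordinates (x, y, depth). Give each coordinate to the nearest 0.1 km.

Each station gives a sphere (x−x_i)² + (y−y_i)² + z² = d_i² (stations at z=0).
Subtracting the SAO sphere from TPNV and MCB: z² cancels, leaving linear equations in x and y:
63.2 x + 20.2 y = 2556.96
57.8 x − 48.8 y = 791.04
Solving: x ≈ 33.106, y ≈ 23.002 km (keep extra digits for the depth step; rounded: 33.1, 23.0).
Then from the SAO sphere: z² = 43.70² − (x + 4.3)² − (y − 29.3)² with x = 33.106, y = 23.002, so z ≈ 21.698 ≈ 21.7 km.

x ≈ 33.1 km, y ≈ 23.0 km, depth ≈ 21.7 km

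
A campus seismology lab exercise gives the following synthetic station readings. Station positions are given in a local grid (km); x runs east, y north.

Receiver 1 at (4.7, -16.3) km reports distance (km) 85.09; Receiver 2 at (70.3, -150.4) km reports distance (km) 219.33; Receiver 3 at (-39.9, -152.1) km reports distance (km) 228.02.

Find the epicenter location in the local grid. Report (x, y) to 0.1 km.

x ≈ 29.5 km, y ≈ 65.1 km

Circle about each station: (x − 4.7)² + (y + 16.3)² = 85.09²; (x − 70.3)² + (y + 150.4)² = 219.33²; (x + 39.9)² + (y + 152.1)² = 228.02².
Subtracting the Receiver 1 equation from the Receiver 2 and Receiver 3 equations removes the quadratic terms:
131.2 x − 268.2 y = -13590.87
-89.2 x − 271.6 y = -20314.17
Solving the 2×2 system: x ≈ 29.5, y ≈ 65.1 km.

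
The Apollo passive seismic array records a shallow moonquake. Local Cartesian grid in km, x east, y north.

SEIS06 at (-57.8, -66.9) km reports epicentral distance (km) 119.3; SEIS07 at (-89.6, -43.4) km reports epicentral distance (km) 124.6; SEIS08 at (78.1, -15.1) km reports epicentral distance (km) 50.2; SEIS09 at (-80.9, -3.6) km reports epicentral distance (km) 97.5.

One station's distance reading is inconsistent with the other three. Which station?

Solve using three stations at a time. Using SEIS06, SEIS07, SEIS09 (subtract circle equations pairwise → linear system) gives (x, y) ≈ (10.4, 31.2).
Distances from that point to each station vs reported:
  SEIS06: calculated 119.5 vs reported 119.3 → residual 0.2 km
  SEIS07: calculated 124.8 vs reported 124.6 → residual 0.2 km
  SEIS08: calculated 82.0 vs reported 50.2 → residual 31.8 km
  SEIS09: calculated 97.7 vs reported 97.5 → residual 0.2 km
SEIS06, SEIS07, SEIS09 are mutually consistent (residuals ≈ 0); SEIS08 is off by 31.8 km.

SEIS08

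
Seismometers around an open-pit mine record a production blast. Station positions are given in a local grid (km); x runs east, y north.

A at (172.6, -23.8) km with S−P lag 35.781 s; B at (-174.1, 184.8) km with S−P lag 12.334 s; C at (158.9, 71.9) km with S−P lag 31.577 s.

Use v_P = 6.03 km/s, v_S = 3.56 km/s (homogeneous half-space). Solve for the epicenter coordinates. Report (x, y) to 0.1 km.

Distance from S−P lag: d = Δt · v_P v_S / (v_P − v_S) = Δt · (6.03·3.56)/(6.03−3.56) ≈ 8.6910·Δt.
So d_A = 310.97, d_B = 107.19, d_C = 274.44 km.
Circle about each station: (x − 172.6)² + (y + 23.8)² = 310.97²; (x + 174.1)² + (y − 184.8)² = 107.19²; (x − 158.9)² + (y − 71.9)² = 274.44².
Subtracting the A equation from the B and C equations removes the quadratic terms:
-693.4 x + 417.2 y = 119317.29
-27.4 x + 191.4 y = 21446.65
Solving the 2×2 system: x ≈ -114.5, y ≈ 95.7 km.

x ≈ -114.5 km, y ≈ 95.7 km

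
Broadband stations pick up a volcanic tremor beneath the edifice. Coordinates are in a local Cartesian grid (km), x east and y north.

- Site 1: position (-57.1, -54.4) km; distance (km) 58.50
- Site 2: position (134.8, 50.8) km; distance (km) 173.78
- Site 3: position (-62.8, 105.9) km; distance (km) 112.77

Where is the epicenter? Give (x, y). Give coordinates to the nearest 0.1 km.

Circle about each station: (x + 57.1)² + (y + 54.4)² = 58.50²; (x − 134.8)² + (y − 50.8)² = 173.78²; (x + 62.8)² + (y − 105.9)² = 112.77².
Subtracting the Site 1 equation from the Site 2 and Site 3 equations removes the quadratic terms:
383.8 x + 210.4 y = -12245.33
-11.4 x + 320.6 y = -355.94
Solving the 2×2 system: x ≈ -30.7, y ≈ -2.2 km.

x ≈ -30.7 km, y ≈ -2.2 km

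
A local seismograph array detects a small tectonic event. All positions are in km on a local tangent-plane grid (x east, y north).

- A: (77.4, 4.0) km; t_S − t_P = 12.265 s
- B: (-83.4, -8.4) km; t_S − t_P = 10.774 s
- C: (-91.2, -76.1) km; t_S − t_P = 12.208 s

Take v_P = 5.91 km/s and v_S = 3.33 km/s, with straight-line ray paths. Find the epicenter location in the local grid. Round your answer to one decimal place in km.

-6.5 km east, -37.4 km north

Distance from S−P lag: d = Δt · v_P v_S / (v_P − v_S) = Δt · (5.91·3.33)/(5.91−3.33) ≈ 7.6280·Δt.
So d_A = 93.56, d_B = 82.18, d_C = 93.12 km.
Circle about each station: (x − 77.4)² + (y − 4.0)² = 93.56²; (x + 83.4)² + (y + 8.4)² = 82.18²; (x + 91.2)² + (y + 76.1)² = 93.12².
Subtracting the A equation from the B and C equations removes the quadratic terms:
-321.6 x − 24.8 y = 3019.28
-337.2 x − 160.2 y = 8184.03
Solving the 2×2 system: x ≈ -6.5, y ≈ -37.4 km.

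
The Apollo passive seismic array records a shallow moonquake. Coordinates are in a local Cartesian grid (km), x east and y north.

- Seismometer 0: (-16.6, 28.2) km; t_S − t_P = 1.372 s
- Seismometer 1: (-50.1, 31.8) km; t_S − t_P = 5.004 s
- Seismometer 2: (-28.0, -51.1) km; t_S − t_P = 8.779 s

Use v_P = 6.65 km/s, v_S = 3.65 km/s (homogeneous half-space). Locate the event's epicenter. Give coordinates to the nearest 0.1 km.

Distance from S−P lag: d = Δt · v_P v_S / (v_P − v_S) = Δt · (6.65·3.65)/(6.65−3.65) ≈ 8.0908·Δt.
So d_Seismometer 0 = 11.10, d_Seismometer 1 = 40.49, d_Seismometer 2 = 71.03 km.
Circle about each station: (x + 16.6)² + (y − 28.2)² = 11.10²; (x + 50.1)² + (y − 31.8)² = 40.49²; (x + 28.0)² + (y + 51.1)² = 71.03².
Subtracting pairs of circle equations eliminates x²+y² and gives linear equations (the radical axes):
-67.0 x + 7.2 y = 934.22
-22.8 x − 158.6 y = -2597.64
Solving the 2×2 system: x ≈ -12.0, y ≈ 18.1 km.

(-12.0, 18.1)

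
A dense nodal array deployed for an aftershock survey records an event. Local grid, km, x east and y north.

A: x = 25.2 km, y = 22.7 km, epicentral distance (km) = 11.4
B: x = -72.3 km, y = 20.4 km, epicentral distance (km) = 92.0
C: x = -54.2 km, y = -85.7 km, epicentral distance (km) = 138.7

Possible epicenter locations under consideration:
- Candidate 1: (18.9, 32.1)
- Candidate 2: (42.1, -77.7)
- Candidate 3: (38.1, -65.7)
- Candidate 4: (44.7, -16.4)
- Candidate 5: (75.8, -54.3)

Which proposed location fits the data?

Candidate 1

For each candidate, compare |candidate − station| to the reported distance:
Candidate 1: residuals A 0.1, B 0.1, C 0.1 → max 0.1 km
Candidate 2: residuals A 90.4, B 58.7, C 42.1 → max 90.4 km
Candidate 3: residuals A 77.9, B 48.0, C 44.3 → max 77.9 km
Candidate 4: residuals A 32.3, B 30.7, C 17.9 → max 32.3 km
Candidate 5: residuals A 80.7, B 73.9, C 5.0 → max 80.7 km
Only Candidate 1 has all residuals ≈ 0.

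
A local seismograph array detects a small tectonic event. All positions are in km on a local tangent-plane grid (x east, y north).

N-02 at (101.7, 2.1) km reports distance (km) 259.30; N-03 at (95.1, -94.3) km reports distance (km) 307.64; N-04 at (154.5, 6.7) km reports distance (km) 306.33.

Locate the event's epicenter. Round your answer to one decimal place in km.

-133.2 km east, 111.9 km north

Circle about each station: (x − 101.7)² + (y − 2.1)² = 259.30²; (x − 95.1)² + (y + 94.3)² = 307.64²; (x − 154.5)² + (y − 6.7)² = 306.33².
Subtracting the N-02 equation from the N-03 and N-04 equations removes the quadratic terms:
-13.2 x − 192.8 y = -19816.68
105.6 x + 9.2 y = -13033.74
Solving the 2×2 system: x ≈ -133.2, y ≈ 111.9 km.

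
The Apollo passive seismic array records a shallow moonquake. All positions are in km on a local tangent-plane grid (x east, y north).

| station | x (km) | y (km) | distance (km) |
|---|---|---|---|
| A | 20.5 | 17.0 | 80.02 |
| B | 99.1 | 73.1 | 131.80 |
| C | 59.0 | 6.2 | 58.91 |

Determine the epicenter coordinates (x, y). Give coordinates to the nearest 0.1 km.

x ≈ 59.8 km, y ≈ -52.7 km

Circle about each station: (x − 20.5)² + (y − 17.0)² = 80.02²; (x − 99.1)² + (y − 73.1)² = 131.80²; (x − 59.0)² + (y − 6.2)² = 58.91².
Subtracting pairs of circle equations eliminates x²+y² and gives linear equations (the radical axes):
157.2 x + 112.2 y = 3487.13
77.0 x − 21.6 y = 5743.00
Solving the 2×2 system: x ≈ 59.8, y ≈ -52.7 km.
Check against A (with the unrounded x, y): √((x − 20.5)²+(y − 17.0)²) = 80.02 ≈ 80.02 km. ✓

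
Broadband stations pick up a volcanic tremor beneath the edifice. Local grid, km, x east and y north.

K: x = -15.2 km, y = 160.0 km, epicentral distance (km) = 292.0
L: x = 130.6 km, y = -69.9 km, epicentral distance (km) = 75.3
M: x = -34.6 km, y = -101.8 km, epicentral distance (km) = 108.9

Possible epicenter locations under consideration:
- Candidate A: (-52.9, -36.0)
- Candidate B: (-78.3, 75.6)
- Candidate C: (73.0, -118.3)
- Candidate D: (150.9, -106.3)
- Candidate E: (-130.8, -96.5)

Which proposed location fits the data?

For each candidate, compare |candidate − station| to the reported distance:
Candidate A: residuals K 92.4, L 111.3, M 40.6 → max 111.3 km
Candidate B: residuals K 186.6, L 179.3, M 73.8 → max 186.6 km
Candidate C: residuals K 0.1, L 0.1, M 0.0 → max 0.1 km
Candidate D: residuals K 21.9, L 33.6, M 76.7 → max 76.7 km
Candidate E: residuals K 10.7, L 187.4, M 12.6 → max 187.4 km
Only Candidate C has all residuals ≈ 0.

Candidate C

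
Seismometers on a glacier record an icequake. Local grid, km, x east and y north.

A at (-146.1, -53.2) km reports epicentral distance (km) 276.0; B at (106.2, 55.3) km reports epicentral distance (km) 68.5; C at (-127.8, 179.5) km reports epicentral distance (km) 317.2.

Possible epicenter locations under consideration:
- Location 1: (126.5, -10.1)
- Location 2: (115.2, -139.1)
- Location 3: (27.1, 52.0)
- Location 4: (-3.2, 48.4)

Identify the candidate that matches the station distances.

Location 1

For each candidate, compare |candidate − station| to the reported distance:
Location 1: residuals A 0.0, B 0.0, C 0.0 → max 0.0 km
Location 2: residuals A 0.9, B 126.1, C 83.5 → max 126.1 km
Location 3: residuals A 73.4, B 10.7, C 116.6 → max 116.6 km
Location 4: residuals A 100.7, B 41.1, C 136.3 → max 136.3 km
Only Location 1 has all residuals ≈ 0.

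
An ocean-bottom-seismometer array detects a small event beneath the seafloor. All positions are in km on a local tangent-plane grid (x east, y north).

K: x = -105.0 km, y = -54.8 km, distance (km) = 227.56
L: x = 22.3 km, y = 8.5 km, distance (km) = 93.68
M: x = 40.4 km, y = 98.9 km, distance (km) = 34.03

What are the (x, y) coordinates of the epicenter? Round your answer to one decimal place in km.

Circle about each station: (x + 105.0)² + (y + 54.8)² = 227.56²; (x − 22.3)² + (y − 8.5)² = 93.68²; (x − 40.4)² + (y − 98.9)² = 34.03².
Subtracting the K equation from the L and M equations removes the quadratic terms:
254.6 x + 126.6 y = 29549.11
290.8 x + 307.4 y = 48010.84
Solving the 2×2 system: x ≈ 72.5, y ≈ 87.6 km.

72.5 km east, 87.6 km north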